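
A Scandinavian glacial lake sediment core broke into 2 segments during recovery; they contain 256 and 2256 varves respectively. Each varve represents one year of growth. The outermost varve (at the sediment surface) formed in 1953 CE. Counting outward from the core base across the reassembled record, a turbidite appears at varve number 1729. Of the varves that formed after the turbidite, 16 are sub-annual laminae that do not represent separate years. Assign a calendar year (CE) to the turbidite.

Total varves = 256 + 2256 = 2512.
Between varve 1729 and the sediment surface there are 2512 − 1729 = 783 varves.
Removing the 16 false varves leaves 783 − 16 = 767 true varves beyond the turbidite.
1953 − 767 = 1186 CE.

1186 CE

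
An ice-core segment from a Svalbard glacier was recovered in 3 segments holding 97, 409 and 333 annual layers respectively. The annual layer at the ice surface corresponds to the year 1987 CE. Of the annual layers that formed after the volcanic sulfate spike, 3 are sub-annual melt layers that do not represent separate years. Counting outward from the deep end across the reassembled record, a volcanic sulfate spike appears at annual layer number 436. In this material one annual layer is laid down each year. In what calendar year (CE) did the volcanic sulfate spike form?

1587 CE

Total annual layers = 97 + 409 + 333 = 839.
Between annual layer 436 and the ice surface there are 839 − 436 = 403 annual layers.
Removing the 3 false annual layers leaves 403 − 3 = 400 true annual layers beyond the volcanic sulfate spike.
The annual layer at the ice surface is 1987 CE, so the volcanic sulfate spike dates to 1987 − 400 = 1587 CE.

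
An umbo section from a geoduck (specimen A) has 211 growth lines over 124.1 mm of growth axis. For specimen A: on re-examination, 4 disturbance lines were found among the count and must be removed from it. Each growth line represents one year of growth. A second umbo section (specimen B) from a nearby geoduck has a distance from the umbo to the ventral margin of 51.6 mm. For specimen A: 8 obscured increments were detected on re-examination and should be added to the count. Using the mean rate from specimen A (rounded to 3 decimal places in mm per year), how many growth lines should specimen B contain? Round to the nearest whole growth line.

89 growth lines

Specimen A: correcting the raw count gives 211 − 4 + 8 = 215 true growth lines.
A: 124.1 mm over 215 years gives 124.1 / 215 ≈ 0.577 mm/year.
For B, 51.6 / 0.577 = 89.43 years ≈ 89 growth lines.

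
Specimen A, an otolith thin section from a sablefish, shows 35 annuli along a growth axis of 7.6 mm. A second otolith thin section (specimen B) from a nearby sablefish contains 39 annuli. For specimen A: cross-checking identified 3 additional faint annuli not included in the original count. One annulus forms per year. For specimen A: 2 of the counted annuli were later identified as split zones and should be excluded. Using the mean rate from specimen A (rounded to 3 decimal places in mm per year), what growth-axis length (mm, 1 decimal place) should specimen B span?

8.2 mm

Specimen A: correcting the raw count gives 35 − 2 + 3 = 36 true annuli.
A: Mean rate = 7.6 mm / 36 years ≈ 0.211 mm/yr.
Length of B = 0.211 × 39 = 8.2 mm.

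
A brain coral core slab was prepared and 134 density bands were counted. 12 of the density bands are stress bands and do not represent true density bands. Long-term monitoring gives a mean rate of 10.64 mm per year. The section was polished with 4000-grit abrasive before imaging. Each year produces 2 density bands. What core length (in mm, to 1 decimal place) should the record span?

649.0 mm

Adjusted count: 134 − 12 = 122 density bands.
With 2 density bands per year, 122 / 2 = 61 years.
Length ≈ 10.64 × 61 = 649.0 mm.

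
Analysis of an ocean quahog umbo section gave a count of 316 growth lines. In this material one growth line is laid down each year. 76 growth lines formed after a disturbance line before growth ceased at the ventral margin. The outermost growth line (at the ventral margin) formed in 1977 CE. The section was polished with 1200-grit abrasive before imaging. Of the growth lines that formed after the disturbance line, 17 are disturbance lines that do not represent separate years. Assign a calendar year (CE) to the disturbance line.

1918 CE

76 growth lines post-date the disturbance line.
Removing the 17 false growth lines leaves 76 − 17 = 59 true growth lines beyond the disturbance line.
The growth line at the ventral margin is 1977 CE, so the disturbance line dates to 1977 − 59 = 1918 CE.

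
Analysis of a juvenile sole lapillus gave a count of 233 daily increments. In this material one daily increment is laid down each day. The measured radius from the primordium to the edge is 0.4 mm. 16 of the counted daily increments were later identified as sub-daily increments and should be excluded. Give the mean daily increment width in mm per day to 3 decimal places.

True daily increment count = 233 − 16 = 217.
Extension rate ≈ 0.4 / 217 = 0.002 mm per day.

0.002 mm per day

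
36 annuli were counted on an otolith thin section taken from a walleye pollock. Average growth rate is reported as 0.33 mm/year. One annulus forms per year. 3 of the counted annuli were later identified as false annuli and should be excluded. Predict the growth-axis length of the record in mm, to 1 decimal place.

10.9 mm

True annulus count = 36 − 3 = 33.
Predicted length = 0.33 mm/year × 33 years = 10.9 mm.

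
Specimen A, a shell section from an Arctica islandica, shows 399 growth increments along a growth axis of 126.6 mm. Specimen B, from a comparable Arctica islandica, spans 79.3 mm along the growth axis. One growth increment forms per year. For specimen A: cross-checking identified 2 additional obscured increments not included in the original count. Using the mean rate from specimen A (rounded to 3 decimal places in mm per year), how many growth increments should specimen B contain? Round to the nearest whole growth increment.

Specimen A: true growth increment count = 399 + 2 = 401.
A: Extension rate ≈ 126.6 / 401 = 0.316 mm/yr.
Specimen B: 79.3 mm / 0.316 mm per year = 250.95 years ≈ 251 growth increments.

251 growth increments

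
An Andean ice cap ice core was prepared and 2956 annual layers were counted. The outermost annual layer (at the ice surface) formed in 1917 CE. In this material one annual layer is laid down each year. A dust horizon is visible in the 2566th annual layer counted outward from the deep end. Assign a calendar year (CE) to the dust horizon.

1527 CE

2956 − 2566 = 390 annual layers lie beyond the dust horizon toward the ice surface.
1917 − 390 = 1527 CE.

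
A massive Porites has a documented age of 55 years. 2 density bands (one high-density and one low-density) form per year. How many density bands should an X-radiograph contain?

110 density bands

55 years at 2 density bands per year gives 55 × 2 = 110 density bands.
So 110 density bands should be present.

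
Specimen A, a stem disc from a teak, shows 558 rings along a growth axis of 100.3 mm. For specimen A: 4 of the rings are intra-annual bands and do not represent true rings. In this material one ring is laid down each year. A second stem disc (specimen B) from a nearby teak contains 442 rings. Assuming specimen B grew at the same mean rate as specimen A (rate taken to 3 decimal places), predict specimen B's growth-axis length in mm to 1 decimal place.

Specimen A: true ring count = 558 − 4 = 554.
A: Extension rate ≈ 100.3 / 554 = 0.181 mm/year.
For B, 0.181 mm/year × 442 years = 80.0 mm.

80.0 mm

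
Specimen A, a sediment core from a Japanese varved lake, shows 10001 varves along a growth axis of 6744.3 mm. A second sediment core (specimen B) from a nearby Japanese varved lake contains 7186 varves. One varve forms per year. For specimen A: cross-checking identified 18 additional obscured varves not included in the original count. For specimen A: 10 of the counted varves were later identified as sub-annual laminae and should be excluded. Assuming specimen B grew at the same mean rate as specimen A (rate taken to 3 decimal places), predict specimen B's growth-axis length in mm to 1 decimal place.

4843.4 mm

Specimen A: adjusted count: 10001 − 10 + 18 = 10009 varves.
A: Mean rate = 6744.3 mm / 10009 years ≈ 0.674 mm/year.
For B, 0.674 mm/year × 7186 years = 4843.4 mm.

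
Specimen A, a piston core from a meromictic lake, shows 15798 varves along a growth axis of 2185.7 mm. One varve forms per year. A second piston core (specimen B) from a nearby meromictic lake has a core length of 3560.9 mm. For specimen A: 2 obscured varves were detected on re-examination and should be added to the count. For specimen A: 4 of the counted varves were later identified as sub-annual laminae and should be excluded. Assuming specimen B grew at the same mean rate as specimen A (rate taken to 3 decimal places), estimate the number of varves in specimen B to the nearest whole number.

Specimen A: after corrections the count is 15798 − 4 + 2 = 15796 varves.
A: Mean rate = 2185.7 mm / 15796 years ≈ 0.138 mm/yr.
Specimen B: 3560.9 mm / 0.138 mm per year = 25803.62 years ≈ 25804 varves.

25804 varves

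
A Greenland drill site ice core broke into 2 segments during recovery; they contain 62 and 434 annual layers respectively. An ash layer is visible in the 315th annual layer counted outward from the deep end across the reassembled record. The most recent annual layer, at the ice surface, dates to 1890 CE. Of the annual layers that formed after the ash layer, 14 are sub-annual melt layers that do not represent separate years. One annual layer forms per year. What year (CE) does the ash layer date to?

Total annual layers = 62 + 434 = 496.
496 − 315 = 181 annual layers lie beyond the ash layer toward the ice surface.
Excluding 14 false annual layers: 181 − 14 = 167.
1890 − 167 = 1723 CE.

1723 CE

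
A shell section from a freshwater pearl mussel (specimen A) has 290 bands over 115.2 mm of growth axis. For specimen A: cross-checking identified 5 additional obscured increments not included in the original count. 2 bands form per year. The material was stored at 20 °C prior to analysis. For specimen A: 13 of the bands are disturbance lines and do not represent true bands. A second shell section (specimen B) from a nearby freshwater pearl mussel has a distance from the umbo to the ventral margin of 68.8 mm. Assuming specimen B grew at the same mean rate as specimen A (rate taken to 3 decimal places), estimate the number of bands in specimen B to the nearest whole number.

168 bands

Specimen A: true band count = 290 − 13 + 5 = 282.
Specimen A: with 2 bands per year, 282 / 2 = 141 years.
A: 115.2 mm over 141 years gives 115.2 / 141 ≈ 0.817 mm per year.
For B, 68.8 / 0.817 = 84.21 years; at 2 bands per year that is 84.21 × 2 ≈ 168 bands.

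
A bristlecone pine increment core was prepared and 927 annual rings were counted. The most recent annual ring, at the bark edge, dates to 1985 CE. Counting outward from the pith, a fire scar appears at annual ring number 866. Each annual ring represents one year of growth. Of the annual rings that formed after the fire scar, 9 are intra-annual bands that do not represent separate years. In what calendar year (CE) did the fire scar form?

1933 CE

927 − 866 = 61 annual rings lie beyond the fire scar toward the bark edge.
Removing the 9 false annual rings leaves 61 − 9 = 52 true annual rings beyond the fire scar.
Counting back 52 years from 1985 CE places the fire scar in 1985 − 52 = 1933 CE.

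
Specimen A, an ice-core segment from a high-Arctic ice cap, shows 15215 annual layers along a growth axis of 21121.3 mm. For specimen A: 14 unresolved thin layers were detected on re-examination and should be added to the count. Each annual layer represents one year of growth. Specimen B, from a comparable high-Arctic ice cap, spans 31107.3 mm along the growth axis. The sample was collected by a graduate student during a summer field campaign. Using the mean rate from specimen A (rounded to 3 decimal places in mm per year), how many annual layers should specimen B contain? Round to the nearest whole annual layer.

Specimen A: true annual layer count = 15215 + 14 = 15229.
A: Extension rate ≈ 21121.3 / 15229 = 1.387 mm/yr.
Specimen B: 31107.3 mm / 1.387 mm per year = 22427.76 years ≈ 22428 annual layers.

22428 annual layers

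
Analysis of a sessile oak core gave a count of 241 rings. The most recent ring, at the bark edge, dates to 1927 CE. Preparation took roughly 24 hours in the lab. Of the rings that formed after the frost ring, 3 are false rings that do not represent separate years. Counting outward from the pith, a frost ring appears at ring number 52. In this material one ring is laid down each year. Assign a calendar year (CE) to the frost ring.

1741 CE

The frost ring sits at ring 52 from the pith, so 241 − 52 = 189 rings formed after it.
Excluding 3 false rings: 189 − 3 = 186.
Counting back 186 years from 1927 CE places the frost ring in 1927 − 186 = 1741 CE.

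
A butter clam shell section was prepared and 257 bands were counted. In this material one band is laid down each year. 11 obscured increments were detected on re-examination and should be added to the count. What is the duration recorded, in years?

Correcting the raw count gives 257 + 11 = 268 true bands.
At one band per year, that is 268 years.

268 yr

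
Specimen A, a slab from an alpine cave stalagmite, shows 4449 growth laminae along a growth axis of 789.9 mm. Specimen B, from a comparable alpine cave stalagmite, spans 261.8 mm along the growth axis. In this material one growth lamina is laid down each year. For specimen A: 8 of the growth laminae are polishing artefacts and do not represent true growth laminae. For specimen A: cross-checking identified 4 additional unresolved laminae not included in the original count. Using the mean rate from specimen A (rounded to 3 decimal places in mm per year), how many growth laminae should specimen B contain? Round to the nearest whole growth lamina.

1471 growth laminae

Specimen A: correcting the raw count gives 4449 − 8 + 4 = 4445 true growth laminae.
A: 789.9 mm over 4445 years gives 789.9 / 4445 ≈ 0.178 mm/year.
For B, 261.8 / 0.178 = 1470.79 years ≈ 1471 growth laminae.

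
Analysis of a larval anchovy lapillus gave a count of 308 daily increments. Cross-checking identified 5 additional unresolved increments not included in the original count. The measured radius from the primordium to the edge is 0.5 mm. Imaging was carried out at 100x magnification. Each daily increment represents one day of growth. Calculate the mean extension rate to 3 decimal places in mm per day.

0.002 mm per day

True daily increment count = 308 + 5 = 313.
0.5 mm over 313 days gives 0.5 / 313 ≈ 0.002 mm per day.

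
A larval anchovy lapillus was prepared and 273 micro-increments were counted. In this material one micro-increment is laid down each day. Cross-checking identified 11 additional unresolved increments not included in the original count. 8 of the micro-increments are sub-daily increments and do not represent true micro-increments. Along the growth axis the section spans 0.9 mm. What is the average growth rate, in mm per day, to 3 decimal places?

0.003 mm per day

After corrections the count is 273 − 8 + 11 = 276 micro-increments.
0.9 mm over 276 days gives 0.9 / 276 ≈ 0.003 mm per day.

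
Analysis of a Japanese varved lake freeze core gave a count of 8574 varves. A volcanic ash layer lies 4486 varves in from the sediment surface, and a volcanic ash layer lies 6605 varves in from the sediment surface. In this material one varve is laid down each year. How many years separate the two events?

Separation: 6605 − 4486 = 2119 varves.
That is 2119 years at one varve per year.

2119 yr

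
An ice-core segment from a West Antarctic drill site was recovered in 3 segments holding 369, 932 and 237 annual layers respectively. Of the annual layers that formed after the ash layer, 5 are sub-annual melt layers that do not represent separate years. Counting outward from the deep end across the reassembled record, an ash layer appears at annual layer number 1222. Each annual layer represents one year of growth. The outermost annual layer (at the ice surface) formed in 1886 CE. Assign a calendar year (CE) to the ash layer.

1575 CE

Total annual layers = 369 + 932 + 237 = 1538.
Between annual layer 1222 and the ice surface there are 1538 − 1222 = 316 annual layers.
Removing the 5 false annual layers leaves 316 − 5 = 311 true annual layers beyond the ash layer.
1886 − 311 = 1575 CE.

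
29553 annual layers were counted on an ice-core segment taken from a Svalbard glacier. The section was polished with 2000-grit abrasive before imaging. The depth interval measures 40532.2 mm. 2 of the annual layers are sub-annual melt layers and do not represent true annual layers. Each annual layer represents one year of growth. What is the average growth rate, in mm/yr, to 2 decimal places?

1.37 mm/yr

Correcting the raw count gives 29553 − 2 = 29551 true annual layers.
Extension rate ≈ 40532.2 / 29551 = 1.37 mm/yr.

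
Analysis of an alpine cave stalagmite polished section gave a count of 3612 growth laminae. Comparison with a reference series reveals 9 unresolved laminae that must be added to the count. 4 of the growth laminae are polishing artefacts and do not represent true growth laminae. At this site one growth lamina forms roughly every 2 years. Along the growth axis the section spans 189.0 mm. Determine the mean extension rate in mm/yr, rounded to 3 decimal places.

After corrections the count is 3612 − 4 + 9 = 3617 growth laminae.
At 2 years per growth lamina, 3617 × 2 = 7234 years.
Mean rate = 189.0 mm / 7234 years ≈ 0.026 mm/yr.

0.026 mm/yr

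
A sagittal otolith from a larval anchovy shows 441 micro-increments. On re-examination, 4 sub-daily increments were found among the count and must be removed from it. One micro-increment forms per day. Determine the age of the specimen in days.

437 days

After corrections the count is 441 − 4 = 437 micro-increments.
At one micro-increment per day, that is 437 days.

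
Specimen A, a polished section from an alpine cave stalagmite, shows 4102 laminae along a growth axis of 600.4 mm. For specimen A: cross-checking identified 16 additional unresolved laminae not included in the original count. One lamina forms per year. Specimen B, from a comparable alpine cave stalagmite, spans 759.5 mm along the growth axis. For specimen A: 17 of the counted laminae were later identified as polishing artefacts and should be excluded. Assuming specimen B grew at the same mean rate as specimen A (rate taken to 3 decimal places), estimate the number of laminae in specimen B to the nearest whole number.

5202 laminae

Specimen A: after corrections the count is 4102 − 17 + 16 = 4101 laminae.
A: Extension rate ≈ 600.4 / 4101 = 0.146 mm/yr.
B spans 759.5 / 0.146 = 5202.05 years ≈ 5202 laminae.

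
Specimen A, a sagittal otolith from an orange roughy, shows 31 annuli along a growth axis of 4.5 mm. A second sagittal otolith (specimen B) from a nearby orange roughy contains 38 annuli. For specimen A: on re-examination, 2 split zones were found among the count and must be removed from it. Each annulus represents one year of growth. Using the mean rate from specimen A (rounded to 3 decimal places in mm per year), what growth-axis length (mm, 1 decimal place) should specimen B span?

5.9 mm

Specimen A: true annulus count = 31 − 2 = 29.
A: Extension rate ≈ 4.5 / 29 = 0.155 mm/yr.
For B, 0.155 mm/year × 38 years = 5.9 mm.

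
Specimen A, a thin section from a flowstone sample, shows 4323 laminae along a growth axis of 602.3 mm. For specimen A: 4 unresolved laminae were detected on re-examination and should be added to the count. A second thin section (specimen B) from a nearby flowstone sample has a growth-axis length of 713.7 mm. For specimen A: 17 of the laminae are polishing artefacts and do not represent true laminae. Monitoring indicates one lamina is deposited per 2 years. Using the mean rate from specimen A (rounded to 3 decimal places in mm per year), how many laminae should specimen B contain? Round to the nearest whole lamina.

5098 laminae

Specimen A: correcting the raw count gives 4323 − 17 + 4 = 4310 true laminae.
Specimen A: 4310 laminae at 2 years each span 4310 × 2 = 8620 years.
A: 602.3 mm over 8620 years gives 602.3 / 8620 ≈ 0.070 mm/yr.
For B, 713.7 / 0.070 = 10195.71 years; at 2 years per lamina that is 10195.71 / 2 ≈ 5098 laminae.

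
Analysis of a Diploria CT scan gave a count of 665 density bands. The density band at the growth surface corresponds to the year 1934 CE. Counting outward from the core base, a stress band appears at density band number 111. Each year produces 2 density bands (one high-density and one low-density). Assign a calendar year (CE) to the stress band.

665 − 111 = 554 density bands lie beyond the stress band toward the growth surface.
With 2 density bands per year, 554 / 2 = 277 years.
The density band at the growth surface is 1934 CE, so the stress band dates to 1934 − 277 = 1657 CE.

1657 CE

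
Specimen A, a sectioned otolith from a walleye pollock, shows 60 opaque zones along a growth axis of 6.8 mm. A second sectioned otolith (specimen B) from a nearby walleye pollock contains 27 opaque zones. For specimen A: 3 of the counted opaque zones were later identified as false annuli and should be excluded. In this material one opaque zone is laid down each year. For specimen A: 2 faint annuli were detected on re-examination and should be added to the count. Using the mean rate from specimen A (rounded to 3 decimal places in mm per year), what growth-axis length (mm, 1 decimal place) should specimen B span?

3.1 mm

Specimen A: true opaque zone count = 60 − 3 + 2 = 59.
A: Mean rate = 6.8 mm / 59 years ≈ 0.115 mm/yr.
Length of B = 0.115 × 27 = 3.1 mm.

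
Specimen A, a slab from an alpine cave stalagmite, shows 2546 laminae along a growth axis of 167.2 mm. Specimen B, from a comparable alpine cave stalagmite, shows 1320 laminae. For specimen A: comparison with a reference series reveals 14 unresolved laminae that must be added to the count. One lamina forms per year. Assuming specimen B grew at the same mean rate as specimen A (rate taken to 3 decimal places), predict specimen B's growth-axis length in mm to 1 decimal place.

Specimen A: correcting the raw count gives 2546 + 14 = 2560 true laminae.
A: Mean rate = 167.2 mm / 2560 years ≈ 0.065 mm/year.
Length of B = 0.065 × 1320 = 85.8 mm.

85.8 mm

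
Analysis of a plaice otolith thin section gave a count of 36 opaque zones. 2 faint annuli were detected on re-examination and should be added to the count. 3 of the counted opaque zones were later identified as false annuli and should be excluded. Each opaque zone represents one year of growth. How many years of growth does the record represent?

Adjusted count: 36 − 3 + 2 = 35 opaque zones.
At one opaque zone per year, that is 35 years.

35 years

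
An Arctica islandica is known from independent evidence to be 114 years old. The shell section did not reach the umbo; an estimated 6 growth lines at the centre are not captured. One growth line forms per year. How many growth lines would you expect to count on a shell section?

108 growth lines

At one growth line per year, 114 years correspond to 114 growth lines.
Less the 6 uncaptured growth lines: 114 − 6 = 108.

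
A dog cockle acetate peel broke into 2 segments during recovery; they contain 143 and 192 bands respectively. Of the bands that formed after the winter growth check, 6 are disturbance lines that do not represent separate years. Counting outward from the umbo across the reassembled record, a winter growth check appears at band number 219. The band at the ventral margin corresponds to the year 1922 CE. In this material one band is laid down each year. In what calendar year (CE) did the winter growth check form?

1812 CE

Total bands = 143 + 192 = 335.
The winter growth check sits at band 219 from the umbo, so 335 − 219 = 116 bands formed after it.
Removing the 6 false bands leaves 116 − 6 = 110 true bands beyond the winter growth check.
Counting back 110 years from 1922 CE places the winter growth check in 1922 − 110 = 1812 CE.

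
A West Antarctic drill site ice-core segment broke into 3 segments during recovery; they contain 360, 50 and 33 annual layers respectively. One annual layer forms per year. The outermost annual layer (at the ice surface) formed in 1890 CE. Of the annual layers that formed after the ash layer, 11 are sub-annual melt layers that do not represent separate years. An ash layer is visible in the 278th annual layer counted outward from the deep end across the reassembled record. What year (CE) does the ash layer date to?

Total annual layers = 360 + 50 + 33 = 443.
443 − 278 = 165 annual layers lie beyond the ash layer toward the ice surface.
165 − 11 false = 154 true annual layers after the ash layer.
The annual layer at the ice surface is 1890 CE, so the ash layer dates to 1890 − 154 = 1736 CE.

1736 CE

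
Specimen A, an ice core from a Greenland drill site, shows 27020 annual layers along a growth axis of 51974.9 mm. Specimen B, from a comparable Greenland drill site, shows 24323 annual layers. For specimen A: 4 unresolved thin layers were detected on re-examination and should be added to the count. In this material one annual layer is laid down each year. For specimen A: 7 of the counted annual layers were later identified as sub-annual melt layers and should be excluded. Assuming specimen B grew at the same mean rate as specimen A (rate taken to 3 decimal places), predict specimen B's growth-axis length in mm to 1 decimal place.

Specimen A: true annual layer count = 27020 − 7 + 4 = 27017.
A: Mean rate = 51974.9 mm / 27017 years ≈ 1.924 mm/year.
Length of B = 1.924 × 24323 = 46797.5 mm.

46797.5 mm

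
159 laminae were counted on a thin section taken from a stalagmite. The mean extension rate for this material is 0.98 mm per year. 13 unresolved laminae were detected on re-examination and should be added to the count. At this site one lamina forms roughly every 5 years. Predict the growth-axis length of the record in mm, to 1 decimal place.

Adjusted count: 159 + 13 = 172 laminae.
172 laminae at 5 years each span 172 × 5 = 860 years.
Predicted length = 0.98 mm/year × 860 years = 842.8 mm.

842.8 mm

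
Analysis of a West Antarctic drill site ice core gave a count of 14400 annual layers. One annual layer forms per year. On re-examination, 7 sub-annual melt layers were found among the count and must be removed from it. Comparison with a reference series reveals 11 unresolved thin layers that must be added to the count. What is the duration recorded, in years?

14404 yr

True annual layer count = 14400 − 7 + 11 = 14404.
With a one-to-one annual layer periodicity this is 14404 years.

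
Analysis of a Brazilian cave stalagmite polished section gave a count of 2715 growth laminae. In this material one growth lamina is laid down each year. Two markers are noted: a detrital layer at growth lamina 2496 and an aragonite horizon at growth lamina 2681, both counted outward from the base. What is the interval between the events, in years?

185 years

The two markers are separated by 2681 − 2496 = 185 growth laminae.
At one growth lamina per year, 185 years elapsed between them.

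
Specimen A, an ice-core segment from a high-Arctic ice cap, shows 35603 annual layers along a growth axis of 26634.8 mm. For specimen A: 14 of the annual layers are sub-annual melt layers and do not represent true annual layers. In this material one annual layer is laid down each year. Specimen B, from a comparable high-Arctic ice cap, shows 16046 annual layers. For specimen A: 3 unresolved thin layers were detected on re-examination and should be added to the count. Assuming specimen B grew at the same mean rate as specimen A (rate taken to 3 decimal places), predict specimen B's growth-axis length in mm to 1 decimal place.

12002.4 mm

Specimen A: adjusted count: 35603 − 14 + 3 = 35592 annual layers.
A: Extension rate ≈ 26634.8 / 35592 = 0.748 mm/yr.
Length of B = 0.748 × 16046 = 12002.4 mm.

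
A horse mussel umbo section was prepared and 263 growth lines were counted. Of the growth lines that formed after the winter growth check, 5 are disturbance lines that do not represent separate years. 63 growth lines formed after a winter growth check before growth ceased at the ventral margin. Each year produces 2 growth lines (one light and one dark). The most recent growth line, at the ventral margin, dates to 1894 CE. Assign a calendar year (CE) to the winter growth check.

63 growth lines formed after the winter growth check.
63 − 5 false = 58 true growth lines after the winter growth check.
Dividing by 2 growth lines per year: 58 / 2 = 29 years.
1894 − 29 = 1865 CE.

1865 CE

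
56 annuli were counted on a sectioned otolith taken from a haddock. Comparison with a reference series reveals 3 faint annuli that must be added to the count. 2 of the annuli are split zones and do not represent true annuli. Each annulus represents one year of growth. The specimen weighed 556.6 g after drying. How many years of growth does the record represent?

Correcting the raw count gives 56 − 2 + 3 = 57 true annuli.
At one annulus per year, that is 57 years.

57 years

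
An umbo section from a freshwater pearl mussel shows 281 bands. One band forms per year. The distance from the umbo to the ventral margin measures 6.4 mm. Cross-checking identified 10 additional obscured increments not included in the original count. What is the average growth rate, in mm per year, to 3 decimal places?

0.022 mm per year

Adjusted count: 281 + 10 = 291 bands.
Mean rate = 6.4 mm / 291 years ≈ 0.022 mm per year.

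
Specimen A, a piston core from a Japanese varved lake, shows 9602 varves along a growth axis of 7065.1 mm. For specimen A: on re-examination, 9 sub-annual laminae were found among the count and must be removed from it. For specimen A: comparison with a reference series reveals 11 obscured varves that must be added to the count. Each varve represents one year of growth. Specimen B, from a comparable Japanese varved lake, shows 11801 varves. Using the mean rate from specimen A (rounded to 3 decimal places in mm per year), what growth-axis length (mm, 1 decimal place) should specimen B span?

Specimen A: true varve count = 9602 − 9 + 11 = 9604.
A: Mean rate = 7065.1 mm / 9604 years ≈ 0.736 mm/yr.
For B, 0.736 mm/year × 11801 years = 8685.5 mm.

8685.5 mm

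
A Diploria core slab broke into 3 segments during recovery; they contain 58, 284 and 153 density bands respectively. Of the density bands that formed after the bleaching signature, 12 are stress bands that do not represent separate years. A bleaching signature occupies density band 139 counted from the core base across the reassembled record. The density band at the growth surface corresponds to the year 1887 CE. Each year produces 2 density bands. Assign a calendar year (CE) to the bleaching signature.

1715 CE

Total density bands = 58 + 284 + 153 = 495.
The bleaching signature sits at density band 139 from the core base, so 495 − 139 = 356 density bands formed after it.
356 − 12 false = 344 true density bands after the bleaching signature.
With 2 density bands per year, 344 / 2 = 172 years.
1887 − 172 = 1715 CE.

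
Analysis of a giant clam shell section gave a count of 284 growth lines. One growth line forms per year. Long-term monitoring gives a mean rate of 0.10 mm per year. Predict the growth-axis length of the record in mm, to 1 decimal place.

28.4 mm

The record spans 284 years at 0.10 mm per year.
Length ≈ 0.10 × 284 = 28.4 mm.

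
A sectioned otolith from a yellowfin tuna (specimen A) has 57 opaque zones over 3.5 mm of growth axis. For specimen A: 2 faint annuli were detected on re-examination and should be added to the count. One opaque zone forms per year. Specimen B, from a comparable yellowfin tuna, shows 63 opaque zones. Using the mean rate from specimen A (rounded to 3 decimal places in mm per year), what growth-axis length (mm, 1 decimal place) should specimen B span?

Specimen A: true opaque zone count = 57 + 2 = 59.
A: Mean rate = 3.5 mm / 59 years ≈ 0.059 mm per year.
For B, 0.059 mm/year × 63 years = 3.7 mm.

3.7 mm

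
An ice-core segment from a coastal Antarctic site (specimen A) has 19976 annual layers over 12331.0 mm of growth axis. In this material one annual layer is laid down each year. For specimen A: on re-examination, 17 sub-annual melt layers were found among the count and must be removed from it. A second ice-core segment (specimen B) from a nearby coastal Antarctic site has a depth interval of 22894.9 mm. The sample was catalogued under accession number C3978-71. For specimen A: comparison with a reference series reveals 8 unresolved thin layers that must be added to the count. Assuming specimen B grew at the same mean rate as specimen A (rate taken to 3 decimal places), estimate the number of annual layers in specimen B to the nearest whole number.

Specimen A: after corrections the count is 19976 − 17 + 8 = 19967 annual layers.
A: 12331.0 mm over 19967 years gives 12331.0 / 19967 ≈ 0.618 mm per year.
B spans 22894.9 / 0.618 = 37046.76 years ≈ 37047 annual layers.

37047 annual layers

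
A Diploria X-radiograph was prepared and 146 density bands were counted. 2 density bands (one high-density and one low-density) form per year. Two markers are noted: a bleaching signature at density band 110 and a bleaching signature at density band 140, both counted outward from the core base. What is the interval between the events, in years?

140 − 110 = 30 density bands lie between the two events.
Dividing by 2 density bands per year: 30 / 2 = 15 years.

15 years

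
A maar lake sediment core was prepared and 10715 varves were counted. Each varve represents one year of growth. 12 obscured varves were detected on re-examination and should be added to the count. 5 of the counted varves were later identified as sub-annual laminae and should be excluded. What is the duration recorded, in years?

Adjusted count: 10715 − 5 + 12 = 10722 varves.
One varve per year makes the duration 10722 years.

10722 yr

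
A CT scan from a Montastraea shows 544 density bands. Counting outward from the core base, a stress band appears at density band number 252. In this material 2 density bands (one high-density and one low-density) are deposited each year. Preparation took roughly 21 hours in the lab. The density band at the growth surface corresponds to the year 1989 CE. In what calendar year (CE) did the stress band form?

1843 CE

Between density band 252 and the growth surface there are 544 − 252 = 292 density bands.
With 2 density bands per year, 292 / 2 = 146 years.
1989 − 146 = 1843 CE.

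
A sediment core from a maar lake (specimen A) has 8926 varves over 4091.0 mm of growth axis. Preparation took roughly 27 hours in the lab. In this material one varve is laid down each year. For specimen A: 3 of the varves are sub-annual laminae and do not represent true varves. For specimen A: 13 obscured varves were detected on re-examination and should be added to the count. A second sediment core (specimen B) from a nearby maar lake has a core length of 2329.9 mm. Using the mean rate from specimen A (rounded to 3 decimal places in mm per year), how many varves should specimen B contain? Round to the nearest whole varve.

5087 varves

Specimen A: after corrections the count is 8926 − 3 + 13 = 8936 varves.
A: 4091.0 mm over 8936 years gives 4091.0 / 8936 ≈ 0.458 mm/year.
Specimen B: 2329.9 mm / 0.458 mm per year = 5087.12 years ≈ 5087 varves.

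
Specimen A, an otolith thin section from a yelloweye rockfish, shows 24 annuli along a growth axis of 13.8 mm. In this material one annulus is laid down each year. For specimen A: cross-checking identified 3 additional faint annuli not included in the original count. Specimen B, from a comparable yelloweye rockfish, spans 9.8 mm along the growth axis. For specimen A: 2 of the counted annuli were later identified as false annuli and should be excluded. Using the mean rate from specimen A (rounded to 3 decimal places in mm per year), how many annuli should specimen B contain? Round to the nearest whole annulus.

18 annuli

Specimen A: correcting the raw count gives 24 − 2 + 3 = 25 true annuli.
A: Mean rate = 13.8 mm / 25 years ≈ 0.552 mm per year.
Specimen B: 9.8 mm / 0.552 mm per year = 17.75 years ≈ 18 annuli.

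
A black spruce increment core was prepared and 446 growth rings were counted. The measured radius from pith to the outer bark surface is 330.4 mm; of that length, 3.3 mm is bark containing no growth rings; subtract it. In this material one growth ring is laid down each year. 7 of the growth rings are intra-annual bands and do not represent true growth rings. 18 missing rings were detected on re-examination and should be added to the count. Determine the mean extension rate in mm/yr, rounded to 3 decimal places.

Correcting the raw count gives 446 − 7 + 18 = 457 true growth rings.
Net length = 330.4 − 3.3 = 327.1 mm.
Mean rate = 327.1 mm / 457 years ≈ 0.716 mm/yr.

0.716 mm/yr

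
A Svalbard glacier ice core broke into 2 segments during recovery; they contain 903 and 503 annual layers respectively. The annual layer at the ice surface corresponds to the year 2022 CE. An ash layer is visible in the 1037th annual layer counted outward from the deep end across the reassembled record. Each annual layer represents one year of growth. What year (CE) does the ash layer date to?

1653 CE

Total annual layers = 903 + 503 = 1406.
Between annual layer 1037 and the ice surface there are 1406 − 1037 = 369 annual layers.
2022 − 369 = 1653 CE.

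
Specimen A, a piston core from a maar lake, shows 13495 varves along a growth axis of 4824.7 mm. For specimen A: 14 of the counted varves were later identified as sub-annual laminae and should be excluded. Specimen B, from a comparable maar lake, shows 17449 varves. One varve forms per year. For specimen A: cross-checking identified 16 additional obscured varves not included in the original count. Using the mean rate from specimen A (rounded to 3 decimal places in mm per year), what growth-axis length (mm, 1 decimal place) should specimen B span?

Specimen A: after corrections the count is 13495 − 14 + 16 = 13497 varves.
A: Mean rate = 4824.7 mm / 13497 years ≈ 0.357 mm/yr.
Length of B = 0.357 × 17449 = 6229.3 mm.

6229.3 mm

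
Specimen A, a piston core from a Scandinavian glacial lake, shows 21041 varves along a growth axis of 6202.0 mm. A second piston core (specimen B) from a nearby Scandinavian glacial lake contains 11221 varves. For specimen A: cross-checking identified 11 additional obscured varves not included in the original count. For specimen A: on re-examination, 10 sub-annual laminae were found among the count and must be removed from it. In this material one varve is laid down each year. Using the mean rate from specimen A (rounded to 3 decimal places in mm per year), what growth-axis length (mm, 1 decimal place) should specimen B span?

3310.2 mm

Specimen A: true varve count = 21041 − 10 + 11 = 21042.
A: Mean rate = 6202.0 mm / 21042 years ≈ 0.295 mm/yr.
Length of B = 0.295 × 11221 = 3310.2 mm.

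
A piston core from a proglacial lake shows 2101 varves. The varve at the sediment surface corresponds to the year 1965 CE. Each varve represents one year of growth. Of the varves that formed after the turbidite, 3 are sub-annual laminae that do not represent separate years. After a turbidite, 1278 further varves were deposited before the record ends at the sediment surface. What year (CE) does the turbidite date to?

690 CE

1278 varves formed after the turbidite.
1278 − 3 false = 1275 true varves after the turbidite.
1965 − 1275 = 690 CE.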